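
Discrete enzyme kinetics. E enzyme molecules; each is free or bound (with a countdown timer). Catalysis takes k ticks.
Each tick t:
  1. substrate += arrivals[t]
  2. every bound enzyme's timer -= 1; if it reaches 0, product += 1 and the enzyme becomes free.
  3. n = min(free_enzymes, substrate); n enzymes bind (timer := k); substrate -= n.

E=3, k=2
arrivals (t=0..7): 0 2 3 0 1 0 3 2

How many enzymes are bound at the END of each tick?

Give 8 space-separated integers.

t=0: arr=0 -> substrate=0 bound=0 product=0
t=1: arr=2 -> substrate=0 bound=2 product=0
t=2: arr=3 -> substrate=2 bound=3 product=0
t=3: arr=0 -> substrate=0 bound=3 product=2
t=4: arr=1 -> substrate=0 bound=3 product=3
t=5: arr=0 -> substrate=0 bound=1 product=5
t=6: arr=3 -> substrate=0 bound=3 product=6
t=7: arr=2 -> substrate=2 bound=3 product=6

Answer: 0 2 3 3 3 1 3 3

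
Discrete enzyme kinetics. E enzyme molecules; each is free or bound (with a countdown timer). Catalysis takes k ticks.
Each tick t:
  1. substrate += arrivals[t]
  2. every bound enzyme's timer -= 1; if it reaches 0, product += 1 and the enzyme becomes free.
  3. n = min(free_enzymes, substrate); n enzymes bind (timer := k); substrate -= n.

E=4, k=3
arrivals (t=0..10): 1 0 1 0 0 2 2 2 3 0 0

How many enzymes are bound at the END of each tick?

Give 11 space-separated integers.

t=0: arr=1 -> substrate=0 bound=1 product=0
t=1: arr=0 -> substrate=0 bound=1 product=0
t=2: arr=1 -> substrate=0 bound=2 product=0
t=3: arr=0 -> substrate=0 bound=1 product=1
t=4: arr=0 -> substrate=0 bound=1 product=1
t=5: arr=2 -> substrate=0 bound=2 product=2
t=6: arr=2 -> substrate=0 bound=4 product=2
t=7: arr=2 -> substrate=2 bound=4 product=2
t=8: arr=3 -> substrate=3 bound=4 product=4
t=9: arr=0 -> substrate=1 bound=4 product=6
t=10: arr=0 -> substrate=1 bound=4 product=6

Answer: 1 1 2 1 1 2 4 4 4 4 4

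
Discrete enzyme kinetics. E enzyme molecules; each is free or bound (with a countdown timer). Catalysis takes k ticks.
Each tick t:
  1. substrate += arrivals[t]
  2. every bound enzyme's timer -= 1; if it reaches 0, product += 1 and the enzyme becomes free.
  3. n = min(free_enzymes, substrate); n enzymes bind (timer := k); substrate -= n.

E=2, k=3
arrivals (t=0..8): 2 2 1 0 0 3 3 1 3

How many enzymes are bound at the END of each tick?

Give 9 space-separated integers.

Answer: 2 2 2 2 2 2 2 2 2

Derivation:
t=0: arr=2 -> substrate=0 bound=2 product=0
t=1: arr=2 -> substrate=2 bound=2 product=0
t=2: arr=1 -> substrate=3 bound=2 product=0
t=3: arr=0 -> substrate=1 bound=2 product=2
t=4: arr=0 -> substrate=1 bound=2 product=2
t=5: arr=3 -> substrate=4 bound=2 product=2
t=6: arr=3 -> substrate=5 bound=2 product=4
t=7: arr=1 -> substrate=6 bound=2 product=4
t=8: arr=3 -> substrate=9 bound=2 product=4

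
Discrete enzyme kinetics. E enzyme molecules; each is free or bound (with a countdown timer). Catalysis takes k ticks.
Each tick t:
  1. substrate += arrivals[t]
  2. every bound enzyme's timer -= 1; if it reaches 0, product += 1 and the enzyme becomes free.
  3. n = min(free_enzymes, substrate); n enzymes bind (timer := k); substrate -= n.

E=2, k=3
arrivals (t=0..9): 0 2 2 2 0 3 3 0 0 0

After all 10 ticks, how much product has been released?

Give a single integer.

Answer: 4

Derivation:
t=0: arr=0 -> substrate=0 bound=0 product=0
t=1: arr=2 -> substrate=0 bound=2 product=0
t=2: arr=2 -> substrate=2 bound=2 product=0
t=3: arr=2 -> substrate=4 bound=2 product=0
t=4: arr=0 -> substrate=2 bound=2 product=2
t=5: arr=3 -> substrate=5 bound=2 product=2
t=6: arr=3 -> substrate=8 bound=2 product=2
t=7: arr=0 -> substrate=6 bound=2 product=4
t=8: arr=0 -> substrate=6 bound=2 product=4
t=9: arr=0 -> substrate=6 bound=2 product=4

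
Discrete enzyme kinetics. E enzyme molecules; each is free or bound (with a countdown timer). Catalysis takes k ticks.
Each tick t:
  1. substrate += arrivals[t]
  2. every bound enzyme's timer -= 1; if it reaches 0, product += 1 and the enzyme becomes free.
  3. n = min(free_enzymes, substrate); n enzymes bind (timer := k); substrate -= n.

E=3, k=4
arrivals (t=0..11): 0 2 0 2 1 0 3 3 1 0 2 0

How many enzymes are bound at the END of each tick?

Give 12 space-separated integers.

t=0: arr=0 -> substrate=0 bound=0 product=0
t=1: arr=2 -> substrate=0 bound=2 product=0
t=2: arr=0 -> substrate=0 bound=2 product=0
t=3: arr=2 -> substrate=1 bound=3 product=0
t=4: arr=1 -> substrate=2 bound=3 product=0
t=5: arr=0 -> substrate=0 bound=3 product=2
t=6: arr=3 -> substrate=3 bound=3 product=2
t=7: arr=3 -> substrate=5 bound=3 product=3
t=8: arr=1 -> substrate=6 bound=3 product=3
t=9: arr=0 -> substrate=4 bound=3 product=5
t=10: arr=2 -> substrate=6 bound=3 product=5
t=11: arr=0 -> substrate=5 bound=3 product=6

Answer: 0 2 2 3 3 3 3 3 3 3 3 3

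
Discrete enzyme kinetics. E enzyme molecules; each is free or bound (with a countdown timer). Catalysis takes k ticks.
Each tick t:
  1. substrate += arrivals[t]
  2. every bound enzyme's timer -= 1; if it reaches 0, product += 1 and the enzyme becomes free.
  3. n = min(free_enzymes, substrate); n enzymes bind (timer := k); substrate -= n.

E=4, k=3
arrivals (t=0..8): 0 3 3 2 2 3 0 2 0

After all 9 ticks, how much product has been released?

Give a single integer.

t=0: arr=0 -> substrate=0 bound=0 product=0
t=1: arr=3 -> substrate=0 bound=3 product=0
t=2: arr=3 -> substrate=2 bound=4 product=0
t=3: arr=2 -> substrate=4 bound=4 product=0
t=4: arr=2 -> substrate=3 bound=4 product=3
t=5: arr=3 -> substrate=5 bound=4 product=4
t=6: arr=0 -> substrate=5 bound=4 product=4
t=7: arr=2 -> substrate=4 bound=4 product=7
t=8: arr=0 -> substrate=3 bound=4 product=8

Answer: 8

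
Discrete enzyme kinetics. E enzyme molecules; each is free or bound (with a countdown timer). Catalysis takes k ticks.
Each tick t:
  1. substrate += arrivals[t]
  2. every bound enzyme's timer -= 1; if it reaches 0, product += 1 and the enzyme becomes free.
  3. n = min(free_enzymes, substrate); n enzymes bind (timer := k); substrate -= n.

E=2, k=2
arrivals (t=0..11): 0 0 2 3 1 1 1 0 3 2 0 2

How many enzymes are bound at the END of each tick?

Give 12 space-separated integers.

t=0: arr=0 -> substrate=0 bound=0 product=0
t=1: arr=0 -> substrate=0 bound=0 product=0
t=2: arr=2 -> substrate=0 bound=2 product=0
t=3: arr=3 -> substrate=3 bound=2 product=0
t=4: arr=1 -> substrate=2 bound=2 product=2
t=5: arr=1 -> substrate=3 bound=2 product=2
t=6: arr=1 -> substrate=2 bound=2 product=4
t=7: arr=0 -> substrate=2 bound=2 product=4
t=8: arr=3 -> substrate=3 bound=2 product=6
t=9: arr=2 -> substrate=5 bound=2 product=6
t=10: arr=0 -> substrate=3 bound=2 product=8
t=11: arr=2 -> substrate=5 bound=2 product=8

Answer: 0 0 2 2 2 2 2 2 2 2 2 2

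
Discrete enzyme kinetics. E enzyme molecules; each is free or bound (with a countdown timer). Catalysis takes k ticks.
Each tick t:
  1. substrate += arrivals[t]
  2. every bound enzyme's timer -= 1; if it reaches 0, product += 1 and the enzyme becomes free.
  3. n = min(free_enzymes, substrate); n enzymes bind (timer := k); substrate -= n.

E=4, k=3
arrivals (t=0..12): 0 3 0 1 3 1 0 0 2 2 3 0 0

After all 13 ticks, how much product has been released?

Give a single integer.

Answer: 12

Derivation:
t=0: arr=0 -> substrate=0 bound=0 product=0
t=1: arr=3 -> substrate=0 bound=3 product=0
t=2: arr=0 -> substrate=0 bound=3 product=0
t=3: arr=1 -> substrate=0 bound=4 product=0
t=4: arr=3 -> substrate=0 bound=4 product=3
t=5: arr=1 -> substrate=1 bound=4 product=3
t=6: arr=0 -> substrate=0 bound=4 product=4
t=7: arr=0 -> substrate=0 bound=1 product=7
t=8: arr=2 -> substrate=0 bound=3 product=7
t=9: arr=2 -> substrate=0 bound=4 product=8
t=10: arr=3 -> substrate=3 bound=4 product=8
t=11: arr=0 -> substrate=1 bound=4 product=10
t=12: arr=0 -> substrate=0 bound=3 product=12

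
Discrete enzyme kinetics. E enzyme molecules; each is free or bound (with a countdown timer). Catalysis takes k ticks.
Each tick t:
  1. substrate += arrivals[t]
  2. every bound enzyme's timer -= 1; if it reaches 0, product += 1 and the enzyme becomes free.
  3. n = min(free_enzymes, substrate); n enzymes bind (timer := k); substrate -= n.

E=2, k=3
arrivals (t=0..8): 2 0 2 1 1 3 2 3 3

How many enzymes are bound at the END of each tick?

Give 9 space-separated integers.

t=0: arr=2 -> substrate=0 bound=2 product=0
t=1: arr=0 -> substrate=0 bound=2 product=0
t=2: arr=2 -> substrate=2 bound=2 product=0
t=3: arr=1 -> substrate=1 bound=2 product=2
t=4: arr=1 -> substrate=2 bound=2 product=2
t=5: arr=3 -> substrate=5 bound=2 product=2
t=6: arr=2 -> substrate=5 bound=2 product=4
t=7: arr=3 -> substrate=8 bound=2 product=4
t=8: arr=3 -> substrate=11 bound=2 product=4

Answer: 2 2 2 2 2 2 2 2 2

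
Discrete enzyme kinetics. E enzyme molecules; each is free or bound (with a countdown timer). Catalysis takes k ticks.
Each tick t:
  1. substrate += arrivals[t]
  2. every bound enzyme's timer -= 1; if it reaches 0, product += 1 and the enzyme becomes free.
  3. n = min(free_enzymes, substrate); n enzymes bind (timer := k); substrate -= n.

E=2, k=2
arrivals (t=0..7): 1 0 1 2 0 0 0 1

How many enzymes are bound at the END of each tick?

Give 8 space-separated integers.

t=0: arr=1 -> substrate=0 bound=1 product=0
t=1: arr=0 -> substrate=0 bound=1 product=0
t=2: arr=1 -> substrate=0 bound=1 product=1
t=3: arr=2 -> substrate=1 bound=2 product=1
t=4: arr=0 -> substrate=0 bound=2 product=2
t=5: arr=0 -> substrate=0 bound=1 product=3
t=6: arr=0 -> substrate=0 bound=0 product=4
t=7: arr=1 -> substrate=0 bound=1 product=4

Answer: 1 1 1 2 2 1 0 1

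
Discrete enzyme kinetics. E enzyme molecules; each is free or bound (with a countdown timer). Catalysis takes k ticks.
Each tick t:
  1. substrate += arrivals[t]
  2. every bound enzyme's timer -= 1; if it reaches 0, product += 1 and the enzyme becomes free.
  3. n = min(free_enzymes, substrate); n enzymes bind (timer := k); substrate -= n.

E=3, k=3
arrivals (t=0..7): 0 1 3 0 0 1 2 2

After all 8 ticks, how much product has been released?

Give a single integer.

t=0: arr=0 -> substrate=0 bound=0 product=0
t=1: arr=1 -> substrate=0 bound=1 product=0
t=2: arr=3 -> substrate=1 bound=3 product=0
t=3: arr=0 -> substrate=1 bound=3 product=0
t=4: arr=0 -> substrate=0 bound=3 product=1
t=5: arr=1 -> substrate=0 bound=2 product=3
t=6: arr=2 -> substrate=1 bound=3 product=3
t=7: arr=2 -> substrate=2 bound=3 product=4

Answer: 4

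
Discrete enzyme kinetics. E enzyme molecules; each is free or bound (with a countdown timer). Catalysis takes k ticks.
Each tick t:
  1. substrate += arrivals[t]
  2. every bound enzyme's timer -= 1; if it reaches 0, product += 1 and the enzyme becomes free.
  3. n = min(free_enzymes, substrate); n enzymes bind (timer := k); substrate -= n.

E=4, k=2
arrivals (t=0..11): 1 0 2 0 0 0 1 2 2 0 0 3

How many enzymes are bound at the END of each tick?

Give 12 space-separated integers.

Answer: 1 1 2 2 0 0 1 3 4 2 0 3

Derivation:
t=0: arr=1 -> substrate=0 bound=1 product=0
t=1: arr=0 -> substrate=0 bound=1 product=0
t=2: arr=2 -> substrate=0 bound=2 product=1
t=3: arr=0 -> substrate=0 bound=2 product=1
t=4: arr=0 -> substrate=0 bound=0 product=3
t=5: arr=0 -> substrate=0 bound=0 product=3
t=6: arr=1 -> substrate=0 bound=1 product=3
t=7: arr=2 -> substrate=0 bound=3 product=3
t=8: arr=2 -> substrate=0 bound=4 product=4
t=9: arr=0 -> substrate=0 bound=2 product=6
t=10: arr=0 -> substrate=0 bound=0 product=8
t=11: arr=3 -> substrate=0 bound=3 product=8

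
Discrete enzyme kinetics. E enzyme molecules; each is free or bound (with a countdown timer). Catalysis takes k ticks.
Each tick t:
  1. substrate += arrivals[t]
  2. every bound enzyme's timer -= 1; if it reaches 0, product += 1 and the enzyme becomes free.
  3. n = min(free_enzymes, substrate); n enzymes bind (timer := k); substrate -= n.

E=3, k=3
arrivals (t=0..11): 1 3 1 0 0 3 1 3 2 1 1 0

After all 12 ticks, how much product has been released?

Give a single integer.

Answer: 9

Derivation:
t=0: arr=1 -> substrate=0 bound=1 product=0
t=1: arr=3 -> substrate=1 bound=3 product=0
t=2: arr=1 -> substrate=2 bound=3 product=0
t=3: arr=0 -> substrate=1 bound=3 product=1
t=4: arr=0 -> substrate=0 bound=2 product=3
t=5: arr=3 -> substrate=2 bound=3 product=3
t=6: arr=1 -> substrate=2 bound=3 product=4
t=7: arr=3 -> substrate=4 bound=3 product=5
t=8: arr=2 -> substrate=5 bound=3 product=6
t=9: arr=1 -> substrate=5 bound=3 product=7
t=10: arr=1 -> substrate=5 bound=3 product=8
t=11: arr=0 -> substrate=4 bound=3 product=9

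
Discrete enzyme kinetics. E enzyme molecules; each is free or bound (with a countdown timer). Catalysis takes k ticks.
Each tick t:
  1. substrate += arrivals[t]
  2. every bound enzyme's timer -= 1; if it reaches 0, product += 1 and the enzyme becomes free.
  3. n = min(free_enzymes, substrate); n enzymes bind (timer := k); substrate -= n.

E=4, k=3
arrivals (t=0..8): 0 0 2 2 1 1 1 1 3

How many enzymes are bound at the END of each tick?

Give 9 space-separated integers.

Answer: 0 0 2 4 4 4 3 4 4

Derivation:
t=0: arr=0 -> substrate=0 bound=0 product=0
t=1: arr=0 -> substrate=0 bound=0 product=0
t=2: arr=2 -> substrate=0 bound=2 product=0
t=3: arr=2 -> substrate=0 bound=4 product=0
t=4: arr=1 -> substrate=1 bound=4 product=0
t=5: arr=1 -> substrate=0 bound=4 product=2
t=6: arr=1 -> substrate=0 bound=3 product=4
t=7: arr=1 -> substrate=0 bound=4 product=4
t=8: arr=3 -> substrate=1 bound=4 product=6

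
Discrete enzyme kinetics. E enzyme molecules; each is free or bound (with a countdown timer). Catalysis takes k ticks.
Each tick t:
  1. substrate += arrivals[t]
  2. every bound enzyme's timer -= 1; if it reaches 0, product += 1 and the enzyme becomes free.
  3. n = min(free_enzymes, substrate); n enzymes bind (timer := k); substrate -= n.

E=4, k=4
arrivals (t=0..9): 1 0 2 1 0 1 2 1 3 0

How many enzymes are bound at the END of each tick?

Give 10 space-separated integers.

Answer: 1 1 3 4 3 4 4 4 4 4

Derivation:
t=0: arr=1 -> substrate=0 bound=1 product=0
t=1: arr=0 -> substrate=0 bound=1 product=0
t=2: arr=2 -> substrate=0 bound=3 product=0
t=3: arr=1 -> substrate=0 bound=4 product=0
t=4: arr=0 -> substrate=0 bound=3 product=1
t=5: arr=1 -> substrate=0 bound=4 product=1
t=6: arr=2 -> substrate=0 bound=4 product=3
t=7: arr=1 -> substrate=0 bound=4 product=4
t=8: arr=3 -> substrate=3 bound=4 product=4
t=9: arr=0 -> substrate=2 bound=4 product=5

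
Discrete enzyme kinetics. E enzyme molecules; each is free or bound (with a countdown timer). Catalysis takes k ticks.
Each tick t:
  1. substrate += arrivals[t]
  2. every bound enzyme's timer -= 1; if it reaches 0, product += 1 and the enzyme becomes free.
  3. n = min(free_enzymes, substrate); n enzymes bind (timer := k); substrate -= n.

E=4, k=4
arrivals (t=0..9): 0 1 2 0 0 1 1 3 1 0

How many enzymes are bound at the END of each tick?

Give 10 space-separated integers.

t=0: arr=0 -> substrate=0 bound=0 product=0
t=1: arr=1 -> substrate=0 bound=1 product=0
t=2: arr=2 -> substrate=0 bound=3 product=0
t=3: arr=0 -> substrate=0 bound=3 product=0
t=4: arr=0 -> substrate=0 bound=3 product=0
t=5: arr=1 -> substrate=0 bound=3 product=1
t=6: arr=1 -> substrate=0 bound=2 product=3
t=7: arr=3 -> substrate=1 bound=4 product=3
t=8: arr=1 -> substrate=2 bound=4 product=3
t=9: arr=0 -> substrate=1 bound=4 product=4

Answer: 0 1 3 3 3 3 2 4 4 4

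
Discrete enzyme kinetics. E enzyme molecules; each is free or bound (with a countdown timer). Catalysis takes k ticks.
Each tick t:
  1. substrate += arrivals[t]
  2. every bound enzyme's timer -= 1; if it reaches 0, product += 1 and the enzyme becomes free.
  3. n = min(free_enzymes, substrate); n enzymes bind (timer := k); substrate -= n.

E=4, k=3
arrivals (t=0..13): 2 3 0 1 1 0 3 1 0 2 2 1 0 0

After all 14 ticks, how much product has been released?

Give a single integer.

t=0: arr=2 -> substrate=0 bound=2 product=0
t=1: arr=3 -> substrate=1 bound=4 product=0
t=2: arr=0 -> substrate=1 bound=4 product=0
t=3: arr=1 -> substrate=0 bound=4 product=2
t=4: arr=1 -> substrate=0 bound=3 product=4
t=5: arr=0 -> substrate=0 bound=3 product=4
t=6: arr=3 -> substrate=0 bound=4 product=6
t=7: arr=1 -> substrate=0 bound=4 product=7
t=8: arr=0 -> substrate=0 bound=4 product=7
t=9: arr=2 -> substrate=0 bound=3 product=10
t=10: arr=2 -> substrate=0 bound=4 product=11
t=11: arr=1 -> substrate=1 bound=4 product=11
t=12: arr=0 -> substrate=0 bound=3 product=13
t=13: arr=0 -> substrate=0 bound=1 product=15

Answer: 15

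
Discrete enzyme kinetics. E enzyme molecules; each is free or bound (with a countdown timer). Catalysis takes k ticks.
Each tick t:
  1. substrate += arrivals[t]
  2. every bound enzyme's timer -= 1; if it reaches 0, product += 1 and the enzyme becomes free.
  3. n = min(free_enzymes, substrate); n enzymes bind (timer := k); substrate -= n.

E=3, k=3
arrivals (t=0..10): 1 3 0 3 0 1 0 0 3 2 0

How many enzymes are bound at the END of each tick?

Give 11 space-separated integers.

t=0: arr=1 -> substrate=0 bound=1 product=0
t=1: arr=3 -> substrate=1 bound=3 product=0
t=2: arr=0 -> substrate=1 bound=3 product=0
t=3: arr=3 -> substrate=3 bound=3 product=1
t=4: arr=0 -> substrate=1 bound=3 product=3
t=5: arr=1 -> substrate=2 bound=3 product=3
t=6: arr=0 -> substrate=1 bound=3 product=4
t=7: arr=0 -> substrate=0 bound=2 product=6
t=8: arr=3 -> substrate=2 bound=3 product=6
t=9: arr=2 -> substrate=3 bound=3 product=7
t=10: arr=0 -> substrate=2 bound=3 product=8

Answer: 1 3 3 3 3 3 3 2 3 3 3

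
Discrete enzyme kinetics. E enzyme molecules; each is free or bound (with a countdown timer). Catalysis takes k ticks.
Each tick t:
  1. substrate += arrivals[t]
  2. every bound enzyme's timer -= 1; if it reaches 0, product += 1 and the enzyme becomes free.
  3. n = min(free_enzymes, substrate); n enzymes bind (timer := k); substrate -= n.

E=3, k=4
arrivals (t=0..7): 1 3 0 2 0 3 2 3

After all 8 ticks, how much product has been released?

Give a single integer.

t=0: arr=1 -> substrate=0 bound=1 product=0
t=1: arr=3 -> substrate=1 bound=3 product=0
t=2: arr=0 -> substrate=1 bound=3 product=0
t=3: arr=2 -> substrate=3 bound=3 product=0
t=4: arr=0 -> substrate=2 bound=3 product=1
t=5: arr=3 -> substrate=3 bound=3 product=3
t=6: arr=2 -> substrate=5 bound=3 product=3
t=7: arr=3 -> substrate=8 bound=3 product=3

Answer: 3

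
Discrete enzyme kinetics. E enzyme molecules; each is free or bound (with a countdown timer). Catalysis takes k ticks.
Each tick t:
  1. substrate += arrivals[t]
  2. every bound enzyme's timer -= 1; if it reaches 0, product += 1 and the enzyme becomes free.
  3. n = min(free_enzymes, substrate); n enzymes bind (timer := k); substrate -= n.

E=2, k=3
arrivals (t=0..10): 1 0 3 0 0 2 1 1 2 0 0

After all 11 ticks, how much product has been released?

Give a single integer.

Answer: 5

Derivation:
t=0: arr=1 -> substrate=0 bound=1 product=0
t=1: arr=0 -> substrate=0 bound=1 product=0
t=2: arr=3 -> substrate=2 bound=2 product=0
t=3: arr=0 -> substrate=1 bound=2 product=1
t=4: arr=0 -> substrate=1 bound=2 product=1
t=5: arr=2 -> substrate=2 bound=2 product=2
t=6: arr=1 -> substrate=2 bound=2 product=3
t=7: arr=1 -> substrate=3 bound=2 product=3
t=8: arr=2 -> substrate=4 bound=2 product=4
t=9: arr=0 -> substrate=3 bound=2 product=5
t=10: arr=0 -> substrate=3 bound=2 product=5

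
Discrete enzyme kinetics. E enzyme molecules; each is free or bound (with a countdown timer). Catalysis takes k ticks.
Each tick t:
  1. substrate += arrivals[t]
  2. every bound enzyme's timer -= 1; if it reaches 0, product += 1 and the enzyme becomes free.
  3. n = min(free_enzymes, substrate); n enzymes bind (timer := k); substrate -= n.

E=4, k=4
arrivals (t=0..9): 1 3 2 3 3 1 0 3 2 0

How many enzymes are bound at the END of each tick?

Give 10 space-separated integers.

Answer: 1 4 4 4 4 4 4 4 4 4

Derivation:
t=0: arr=1 -> substrate=0 bound=1 product=0
t=1: arr=3 -> substrate=0 bound=4 product=0
t=2: arr=2 -> substrate=2 bound=4 product=0
t=3: arr=3 -> substrate=5 bound=4 product=0
t=4: arr=3 -> substrate=7 bound=4 product=1
t=5: arr=1 -> substrate=5 bound=4 product=4
t=6: arr=0 -> substrate=5 bound=4 product=4
t=7: arr=3 -> substrate=8 bound=4 product=4
t=8: arr=2 -> substrate=9 bound=4 product=5
t=9: arr=0 -> substrate=6 bound=4 product=8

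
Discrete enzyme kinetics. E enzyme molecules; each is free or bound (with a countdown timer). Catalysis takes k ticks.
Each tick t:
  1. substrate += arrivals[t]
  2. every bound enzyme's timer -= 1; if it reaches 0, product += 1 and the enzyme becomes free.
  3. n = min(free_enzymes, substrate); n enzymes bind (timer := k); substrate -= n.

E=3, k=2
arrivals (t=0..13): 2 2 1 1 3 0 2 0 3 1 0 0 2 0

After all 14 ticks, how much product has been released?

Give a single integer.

t=0: arr=2 -> substrate=0 bound=2 product=0
t=1: arr=2 -> substrate=1 bound=3 product=0
t=2: arr=1 -> substrate=0 bound=3 product=2
t=3: arr=1 -> substrate=0 bound=3 product=3
t=4: arr=3 -> substrate=1 bound=3 product=5
t=5: arr=0 -> substrate=0 bound=3 product=6
t=6: arr=2 -> substrate=0 bound=3 product=8
t=7: arr=0 -> substrate=0 bound=2 product=9
t=8: arr=3 -> substrate=0 bound=3 product=11
t=9: arr=1 -> substrate=1 bound=3 product=11
t=10: arr=0 -> substrate=0 bound=1 product=14
t=11: arr=0 -> substrate=0 bound=1 product=14
t=12: arr=2 -> substrate=0 bound=2 product=15
t=13: arr=0 -> substrate=0 bound=2 product=15

Answer: 15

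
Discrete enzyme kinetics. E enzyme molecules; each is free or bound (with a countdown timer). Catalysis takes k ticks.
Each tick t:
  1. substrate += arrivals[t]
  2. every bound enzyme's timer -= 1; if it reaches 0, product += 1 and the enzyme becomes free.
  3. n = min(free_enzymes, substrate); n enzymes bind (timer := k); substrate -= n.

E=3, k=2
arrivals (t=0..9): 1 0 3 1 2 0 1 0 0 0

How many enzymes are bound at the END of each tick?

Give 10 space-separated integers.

Answer: 1 1 3 3 3 3 1 1 0 0

Derivation:
t=0: arr=1 -> substrate=0 bound=1 product=0
t=1: arr=0 -> substrate=0 bound=1 product=0
t=2: arr=3 -> substrate=0 bound=3 product=1
t=3: arr=1 -> substrate=1 bound=3 product=1
t=4: arr=2 -> substrate=0 bound=3 product=4
t=5: arr=0 -> substrate=0 bound=3 product=4
t=6: arr=1 -> substrate=0 bound=1 product=7
t=7: arr=0 -> substrate=0 bound=1 product=7
t=8: arr=0 -> substrate=0 bound=0 product=8
t=9: arr=0 -> substrate=0 bound=0 product=8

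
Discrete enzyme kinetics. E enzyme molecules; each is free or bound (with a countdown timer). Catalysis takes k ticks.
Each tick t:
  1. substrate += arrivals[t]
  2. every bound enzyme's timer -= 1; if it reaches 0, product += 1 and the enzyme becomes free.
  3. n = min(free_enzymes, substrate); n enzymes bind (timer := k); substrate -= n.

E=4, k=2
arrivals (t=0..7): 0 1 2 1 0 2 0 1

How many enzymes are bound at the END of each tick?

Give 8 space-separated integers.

t=0: arr=0 -> substrate=0 bound=0 product=0
t=1: arr=1 -> substrate=0 bound=1 product=0
t=2: arr=2 -> substrate=0 bound=3 product=0
t=3: arr=1 -> substrate=0 bound=3 product=1
t=4: arr=0 -> substrate=0 bound=1 product=3
t=5: arr=2 -> substrate=0 bound=2 product=4
t=6: arr=0 -> substrate=0 bound=2 product=4
t=7: arr=1 -> substrate=0 bound=1 product=6

Answer: 0 1 3 3 1 2 2 1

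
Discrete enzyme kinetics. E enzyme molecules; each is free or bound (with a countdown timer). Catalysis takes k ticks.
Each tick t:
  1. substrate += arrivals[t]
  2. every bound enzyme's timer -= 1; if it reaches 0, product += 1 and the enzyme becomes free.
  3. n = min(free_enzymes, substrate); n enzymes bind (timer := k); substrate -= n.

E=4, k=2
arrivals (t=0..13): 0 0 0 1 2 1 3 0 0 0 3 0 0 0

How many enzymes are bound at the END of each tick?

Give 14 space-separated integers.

t=0: arr=0 -> substrate=0 bound=0 product=0
t=1: arr=0 -> substrate=0 bound=0 product=0
t=2: arr=0 -> substrate=0 bound=0 product=0
t=3: arr=1 -> substrate=0 bound=1 product=0
t=4: arr=2 -> substrate=0 bound=3 product=0
t=5: arr=1 -> substrate=0 bound=3 product=1
t=6: arr=3 -> substrate=0 bound=4 product=3
t=7: arr=0 -> substrate=0 bound=3 product=4
t=8: arr=0 -> substrate=0 bound=0 product=7
t=9: arr=0 -> substrate=0 bound=0 product=7
t=10: arr=3 -> substrate=0 bound=3 product=7
t=11: arr=0 -> substrate=0 bound=3 product=7
t=12: arr=0 -> substrate=0 bound=0 product=10
t=13: arr=0 -> substrate=0 bound=0 product=10

Answer: 0 0 0 1 3 3 4 3 0 0 3 3 0 0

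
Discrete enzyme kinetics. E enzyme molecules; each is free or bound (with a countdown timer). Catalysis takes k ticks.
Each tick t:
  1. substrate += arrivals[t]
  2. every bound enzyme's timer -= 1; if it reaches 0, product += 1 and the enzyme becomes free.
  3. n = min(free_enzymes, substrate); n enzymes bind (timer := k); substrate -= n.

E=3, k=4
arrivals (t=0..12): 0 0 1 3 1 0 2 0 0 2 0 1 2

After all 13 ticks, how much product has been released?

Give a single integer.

t=0: arr=0 -> substrate=0 bound=0 product=0
t=1: arr=0 -> substrate=0 bound=0 product=0
t=2: arr=1 -> substrate=0 bound=1 product=0
t=3: arr=3 -> substrate=1 bound=3 product=0
t=4: arr=1 -> substrate=2 bound=3 product=0
t=5: arr=0 -> substrate=2 bound=3 product=0
t=6: arr=2 -> substrate=3 bound=3 product=1
t=7: arr=0 -> substrate=1 bound=3 product=3
t=8: arr=0 -> substrate=1 bound=3 product=3
t=9: arr=2 -> substrate=3 bound=3 product=3
t=10: arr=0 -> substrate=2 bound=3 product=4
t=11: arr=1 -> substrate=1 bound=3 product=6
t=12: arr=2 -> substrate=3 bound=3 product=6

Answer: 6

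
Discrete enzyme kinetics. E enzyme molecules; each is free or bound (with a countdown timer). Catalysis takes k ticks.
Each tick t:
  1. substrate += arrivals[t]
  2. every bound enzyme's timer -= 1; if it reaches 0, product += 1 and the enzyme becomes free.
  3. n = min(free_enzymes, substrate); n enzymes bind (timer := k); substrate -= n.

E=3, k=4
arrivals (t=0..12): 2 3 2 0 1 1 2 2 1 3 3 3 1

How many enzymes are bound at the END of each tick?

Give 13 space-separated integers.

t=0: arr=2 -> substrate=0 bound=2 product=0
t=1: arr=3 -> substrate=2 bound=3 product=0
t=2: arr=2 -> substrate=4 bound=3 product=0
t=3: arr=0 -> substrate=4 bound=3 product=0
t=4: arr=1 -> substrate=3 bound=3 product=2
t=5: arr=1 -> substrate=3 bound=3 product=3
t=6: arr=2 -> substrate=5 bound=3 product=3
t=7: arr=2 -> substrate=7 bound=3 product=3
t=8: arr=1 -> substrate=6 bound=3 product=5
t=9: arr=3 -> substrate=8 bound=3 product=6
t=10: arr=3 -> substrate=11 bound=3 product=6
t=11: arr=3 -> substrate=14 bound=3 product=6
t=12: arr=1 -> substrate=13 bound=3 product=8

Answer: 2 3 3 3 3 3 3 3 3 3 3 3 3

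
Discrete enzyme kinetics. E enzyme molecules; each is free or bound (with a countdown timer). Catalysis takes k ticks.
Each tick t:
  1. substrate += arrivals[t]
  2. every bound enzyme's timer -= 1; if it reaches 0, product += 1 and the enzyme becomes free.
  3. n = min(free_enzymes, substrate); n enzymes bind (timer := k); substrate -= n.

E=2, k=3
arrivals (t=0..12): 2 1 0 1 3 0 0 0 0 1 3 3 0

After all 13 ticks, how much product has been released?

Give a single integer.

t=0: arr=2 -> substrate=0 bound=2 product=0
t=1: arr=1 -> substrate=1 bound=2 product=0
t=2: arr=0 -> substrate=1 bound=2 product=0
t=3: arr=1 -> substrate=0 bound=2 product=2
t=4: arr=3 -> substrate=3 bound=2 product=2
t=5: arr=0 -> substrate=3 bound=2 product=2
t=6: arr=0 -> substrate=1 bound=2 product=4
t=7: arr=0 -> substrate=1 bound=2 product=4
t=8: arr=0 -> substrate=1 bound=2 product=4
t=9: arr=1 -> substrate=0 bound=2 product=6
t=10: arr=3 -> substrate=3 bound=2 product=6
t=11: arr=3 -> substrate=6 bound=2 product=6
t=12: arr=0 -> substrate=4 bound=2 product=8

Answer: 8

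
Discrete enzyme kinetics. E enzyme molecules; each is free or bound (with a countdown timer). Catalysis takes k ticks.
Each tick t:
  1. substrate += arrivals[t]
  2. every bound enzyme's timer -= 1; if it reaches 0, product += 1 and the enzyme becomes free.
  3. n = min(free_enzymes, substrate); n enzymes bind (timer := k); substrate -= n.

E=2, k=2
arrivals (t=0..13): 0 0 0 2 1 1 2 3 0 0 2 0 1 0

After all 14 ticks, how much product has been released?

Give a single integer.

Answer: 10

Derivation:
t=0: arr=0 -> substrate=0 bound=0 product=0
t=1: arr=0 -> substrate=0 bound=0 product=0
t=2: arr=0 -> substrate=0 bound=0 product=0
t=3: arr=2 -> substrate=0 bound=2 product=0
t=4: arr=1 -> substrate=1 bound=2 product=0
t=5: arr=1 -> substrate=0 bound=2 product=2
t=6: arr=2 -> substrate=2 bound=2 product=2
t=7: arr=3 -> substrate=3 bound=2 product=4
t=8: arr=0 -> substrate=3 bound=2 product=4
t=9: arr=0 -> substrate=1 bound=2 product=6
t=10: arr=2 -> substrate=3 bound=2 product=6
t=11: arr=0 -> substrate=1 bound=2 product=8
t=12: arr=1 -> substrate=2 bound=2 product=8
t=13: arr=0 -> substrate=0 bound=2 product=10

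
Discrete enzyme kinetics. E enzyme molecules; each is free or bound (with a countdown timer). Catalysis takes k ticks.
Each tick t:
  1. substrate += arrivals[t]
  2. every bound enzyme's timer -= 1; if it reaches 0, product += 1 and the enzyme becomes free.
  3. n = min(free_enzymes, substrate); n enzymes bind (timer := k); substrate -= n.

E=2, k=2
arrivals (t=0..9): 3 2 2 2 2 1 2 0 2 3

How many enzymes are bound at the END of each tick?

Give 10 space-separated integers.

Answer: 2 2 2 2 2 2 2 2 2 2

Derivation:
t=0: arr=3 -> substrate=1 bound=2 product=0
t=1: arr=2 -> substrate=3 bound=2 product=0
t=2: arr=2 -> substrate=3 bound=2 product=2
t=3: arr=2 -> substrate=5 bound=2 product=2
t=4: arr=2 -> substrate=5 bound=2 product=4
t=5: arr=1 -> substrate=6 bound=2 product=4
t=6: arr=2 -> substrate=6 bound=2 product=6
t=7: arr=0 -> substrate=6 bound=2 product=6
t=8: arr=2 -> substrate=6 bound=2 product=8
t=9: arr=3 -> substrate=9 bound=2 product=8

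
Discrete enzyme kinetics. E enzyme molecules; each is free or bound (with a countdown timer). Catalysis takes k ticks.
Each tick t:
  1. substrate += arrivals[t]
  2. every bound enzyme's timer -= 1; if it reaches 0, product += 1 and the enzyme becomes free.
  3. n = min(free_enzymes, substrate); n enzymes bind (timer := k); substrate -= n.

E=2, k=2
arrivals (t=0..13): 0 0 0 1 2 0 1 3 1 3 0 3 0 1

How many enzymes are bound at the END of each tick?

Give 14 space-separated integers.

Answer: 0 0 0 1 2 2 2 2 2 2 2 2 2 2

Derivation:
t=0: arr=0 -> substrate=0 bound=0 product=0
t=1: arr=0 -> substrate=0 bound=0 product=0
t=2: arr=0 -> substrate=0 bound=0 product=0
t=3: arr=1 -> substrate=0 bound=1 product=0
t=4: arr=2 -> substrate=1 bound=2 product=0
t=5: arr=0 -> substrate=0 bound=2 product=1
t=6: arr=1 -> substrate=0 bound=2 product=2
t=7: arr=3 -> substrate=2 bound=2 product=3
t=8: arr=1 -> substrate=2 bound=2 product=4
t=9: arr=3 -> substrate=4 bound=2 product=5
t=10: arr=0 -> substrate=3 bound=2 product=6
t=11: arr=3 -> substrate=5 bound=2 product=7
t=12: arr=0 -> substrate=4 bound=2 product=8
t=13: arr=1 -> substrate=4 bound=2 product=9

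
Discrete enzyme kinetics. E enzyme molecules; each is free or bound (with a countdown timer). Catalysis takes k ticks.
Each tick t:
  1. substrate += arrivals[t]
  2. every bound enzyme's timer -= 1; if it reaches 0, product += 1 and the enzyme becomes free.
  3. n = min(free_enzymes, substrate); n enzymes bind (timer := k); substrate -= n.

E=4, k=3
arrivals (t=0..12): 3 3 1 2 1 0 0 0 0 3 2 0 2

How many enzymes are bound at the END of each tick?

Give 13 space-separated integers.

Answer: 3 4 4 4 4 4 3 2 2 3 4 4 4

Derivation:
t=0: arr=3 -> substrate=0 bound=3 product=0
t=1: arr=3 -> substrate=2 bound=4 product=0
t=2: arr=1 -> substrate=3 bound=4 product=0
t=3: arr=2 -> substrate=2 bound=4 product=3
t=4: arr=1 -> substrate=2 bound=4 product=4
t=5: arr=0 -> substrate=2 bound=4 product=4
t=6: arr=0 -> substrate=0 bound=3 product=7
t=7: arr=0 -> substrate=0 bound=2 product=8
t=8: arr=0 -> substrate=0 bound=2 product=8
t=9: arr=3 -> substrate=0 bound=3 product=10
t=10: arr=2 -> substrate=1 bound=4 product=10
t=11: arr=0 -> substrate=1 bound=4 product=10
t=12: arr=2 -> substrate=0 bound=4 product=13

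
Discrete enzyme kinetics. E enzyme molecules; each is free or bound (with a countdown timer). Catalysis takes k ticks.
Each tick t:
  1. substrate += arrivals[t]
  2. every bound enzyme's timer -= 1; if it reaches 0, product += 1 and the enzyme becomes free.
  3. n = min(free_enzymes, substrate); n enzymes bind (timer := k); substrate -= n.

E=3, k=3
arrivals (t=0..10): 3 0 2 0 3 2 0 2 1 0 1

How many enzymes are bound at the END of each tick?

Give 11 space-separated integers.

t=0: arr=3 -> substrate=0 bound=3 product=0
t=1: arr=0 -> substrate=0 bound=3 product=0
t=2: arr=2 -> substrate=2 bound=3 product=0
t=3: arr=0 -> substrate=0 bound=2 product=3
t=4: arr=3 -> substrate=2 bound=3 product=3
t=5: arr=2 -> substrate=4 bound=3 product=3
t=6: arr=0 -> substrate=2 bound=3 product=5
t=7: arr=2 -> substrate=3 bound=3 product=6
t=8: arr=1 -> substrate=4 bound=3 product=6
t=9: arr=0 -> substrate=2 bound=3 product=8
t=10: arr=1 -> substrate=2 bound=3 product=9

Answer: 3 3 3 2 3 3 3 3 3 3 3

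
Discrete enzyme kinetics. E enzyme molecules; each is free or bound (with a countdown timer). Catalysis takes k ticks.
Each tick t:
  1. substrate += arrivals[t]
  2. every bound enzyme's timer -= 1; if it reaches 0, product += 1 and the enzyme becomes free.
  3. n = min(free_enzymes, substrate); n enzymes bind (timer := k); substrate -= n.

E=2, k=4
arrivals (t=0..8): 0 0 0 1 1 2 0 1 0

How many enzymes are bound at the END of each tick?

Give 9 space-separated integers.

t=0: arr=0 -> substrate=0 bound=0 product=0
t=1: arr=0 -> substrate=0 bound=0 product=0
t=2: arr=0 -> substrate=0 bound=0 product=0
t=3: arr=1 -> substrate=0 bound=1 product=0
t=4: arr=1 -> substrate=0 bound=2 product=0
t=5: arr=2 -> substrate=2 bound=2 product=0
t=6: arr=0 -> substrate=2 bound=2 product=0
t=7: arr=1 -> substrate=2 bound=2 product=1
t=8: arr=0 -> substrate=1 bound=2 product=2

Answer: 0 0 0 1 2 2 2 2 2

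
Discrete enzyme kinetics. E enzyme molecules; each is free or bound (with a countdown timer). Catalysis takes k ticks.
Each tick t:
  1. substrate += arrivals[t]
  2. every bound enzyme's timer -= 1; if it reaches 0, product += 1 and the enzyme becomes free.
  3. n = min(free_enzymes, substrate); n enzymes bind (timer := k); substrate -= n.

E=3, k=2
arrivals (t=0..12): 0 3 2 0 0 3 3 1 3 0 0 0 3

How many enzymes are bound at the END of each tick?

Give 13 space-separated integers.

t=0: arr=0 -> substrate=0 bound=0 product=0
t=1: arr=3 -> substrate=0 bound=3 product=0
t=2: arr=2 -> substrate=2 bound=3 product=0
t=3: arr=0 -> substrate=0 bound=2 product=3
t=4: arr=0 -> substrate=0 bound=2 product=3
t=5: arr=3 -> substrate=0 bound=3 product=5
t=6: arr=3 -> substrate=3 bound=3 product=5
t=7: arr=1 -> substrate=1 bound=3 product=8
t=8: arr=3 -> substrate=4 bound=3 product=8
t=9: arr=0 -> substrate=1 bound=3 product=11
t=10: arr=0 -> substrate=1 bound=3 product=11
t=11: arr=0 -> substrate=0 bound=1 product=14
t=12: arr=3 -> substrate=1 bound=3 product=14

Answer: 0 3 3 2 2 3 3 3 3 3 3 1 3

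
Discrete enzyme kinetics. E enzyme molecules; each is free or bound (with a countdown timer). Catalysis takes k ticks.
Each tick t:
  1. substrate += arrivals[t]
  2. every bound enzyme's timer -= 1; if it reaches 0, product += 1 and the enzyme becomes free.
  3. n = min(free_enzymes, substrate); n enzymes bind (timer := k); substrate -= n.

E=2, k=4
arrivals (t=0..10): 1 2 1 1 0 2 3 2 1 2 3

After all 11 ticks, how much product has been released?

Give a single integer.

t=0: arr=1 -> substrate=0 bound=1 product=0
t=1: arr=2 -> substrate=1 bound=2 product=0
t=2: arr=1 -> substrate=2 bound=2 product=0
t=3: arr=1 -> substrate=3 bound=2 product=0
t=4: arr=0 -> substrate=2 bound=2 product=1
t=5: arr=2 -> substrate=3 bound=2 product=2
t=6: arr=3 -> substrate=6 bound=2 product=2
t=7: arr=2 -> substrate=8 bound=2 product=2
t=8: arr=1 -> substrate=8 bound=2 product=3
t=9: arr=2 -> substrate=9 bound=2 product=4
t=10: arr=3 -> substrate=12 bound=2 product=4

Answer: 4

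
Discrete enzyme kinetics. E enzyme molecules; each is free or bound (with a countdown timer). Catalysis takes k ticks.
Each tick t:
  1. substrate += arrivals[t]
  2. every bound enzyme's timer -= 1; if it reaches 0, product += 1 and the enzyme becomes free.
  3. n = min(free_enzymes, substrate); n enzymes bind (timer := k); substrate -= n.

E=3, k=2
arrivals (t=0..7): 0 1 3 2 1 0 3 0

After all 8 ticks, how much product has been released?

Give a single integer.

t=0: arr=0 -> substrate=0 bound=0 product=0
t=1: arr=1 -> substrate=0 bound=1 product=0
t=2: arr=3 -> substrate=1 bound=3 product=0
t=3: arr=2 -> substrate=2 bound=3 product=1
t=4: arr=1 -> substrate=1 bound=3 product=3
t=5: arr=0 -> substrate=0 bound=3 product=4
t=6: arr=3 -> substrate=1 bound=3 product=6
t=7: arr=0 -> substrate=0 bound=3 product=7

Answer: 7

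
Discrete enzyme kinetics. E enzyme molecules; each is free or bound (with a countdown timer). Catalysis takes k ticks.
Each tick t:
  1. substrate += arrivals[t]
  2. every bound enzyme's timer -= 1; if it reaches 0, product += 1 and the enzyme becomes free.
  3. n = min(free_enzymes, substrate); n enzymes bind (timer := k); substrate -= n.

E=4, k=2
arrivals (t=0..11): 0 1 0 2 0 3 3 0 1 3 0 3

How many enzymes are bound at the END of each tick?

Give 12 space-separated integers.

Answer: 0 1 1 2 2 3 4 3 3 4 3 3

Derivation:
t=0: arr=0 -> substrate=0 bound=0 product=0
t=1: arr=1 -> substrate=0 bound=1 product=0
t=2: arr=0 -> substrate=0 bound=1 product=0
t=3: arr=2 -> substrate=0 bound=2 product=1
t=4: arr=0 -> substrate=0 bound=2 product=1
t=5: arr=3 -> substrate=0 bound=3 product=3
t=6: arr=3 -> substrate=2 bound=4 product=3
t=7: arr=0 -> substrate=0 bound=3 product=6
t=8: arr=1 -> substrate=0 bound=3 product=7
t=9: arr=3 -> substrate=0 bound=4 product=9
t=10: arr=0 -> substrate=0 bound=3 product=10
t=11: arr=3 -> substrate=0 bound=3 product=13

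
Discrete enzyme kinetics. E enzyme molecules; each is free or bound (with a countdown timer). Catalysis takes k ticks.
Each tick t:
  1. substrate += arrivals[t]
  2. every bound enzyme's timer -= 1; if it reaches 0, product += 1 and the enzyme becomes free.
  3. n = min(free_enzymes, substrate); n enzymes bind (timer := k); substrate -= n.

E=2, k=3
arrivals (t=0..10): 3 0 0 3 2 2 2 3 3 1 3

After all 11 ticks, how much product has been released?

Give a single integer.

t=0: arr=3 -> substrate=1 bound=2 product=0
t=1: arr=0 -> substrate=1 bound=2 product=0
t=2: arr=0 -> substrate=1 bound=2 product=0
t=3: arr=3 -> substrate=2 bound=2 product=2
t=4: arr=2 -> substrate=4 bound=2 product=2
t=5: arr=2 -> substrate=6 bound=2 product=2
t=6: arr=2 -> substrate=6 bound=2 product=4
t=7: arr=3 -> substrate=9 bound=2 product=4
t=8: arr=3 -> substrate=12 bound=2 product=4
t=9: arr=1 -> substrate=11 bound=2 product=6
t=10: arr=3 -> substrate=14 bound=2 product=6

Answer: 6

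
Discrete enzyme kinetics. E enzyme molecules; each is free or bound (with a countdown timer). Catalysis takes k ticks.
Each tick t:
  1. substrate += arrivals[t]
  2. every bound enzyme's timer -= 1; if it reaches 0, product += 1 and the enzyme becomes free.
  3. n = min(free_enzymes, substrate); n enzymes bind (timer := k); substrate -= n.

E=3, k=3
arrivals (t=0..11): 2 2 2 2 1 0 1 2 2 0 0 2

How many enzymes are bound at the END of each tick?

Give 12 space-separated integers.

Answer: 2 3 3 3 3 3 3 3 3 3 3 3

Derivation:
t=0: arr=2 -> substrate=0 bound=2 product=0
t=1: arr=2 -> substrate=1 bound=3 product=0
t=2: arr=2 -> substrate=3 bound=3 product=0
t=3: arr=2 -> substrate=3 bound=3 product=2
t=4: arr=1 -> substrate=3 bound=3 product=3
t=5: arr=0 -> substrate=3 bound=3 product=3
t=6: arr=1 -> substrate=2 bound=3 product=5
t=7: arr=2 -> substrate=3 bound=3 product=6
t=8: arr=2 -> substrate=5 bound=3 product=6
t=9: arr=0 -> substrate=3 bound=3 product=8
t=10: arr=0 -> substrate=2 bound=3 product=9
t=11: arr=2 -> substrate=4 bound=3 product=9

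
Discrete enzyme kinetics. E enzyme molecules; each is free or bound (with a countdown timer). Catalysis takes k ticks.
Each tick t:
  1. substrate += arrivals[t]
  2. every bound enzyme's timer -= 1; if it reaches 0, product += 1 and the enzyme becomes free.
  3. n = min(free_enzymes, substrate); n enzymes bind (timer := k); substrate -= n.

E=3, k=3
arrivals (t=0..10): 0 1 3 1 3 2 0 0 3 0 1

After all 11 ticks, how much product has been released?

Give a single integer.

Answer: 7

Derivation:
t=0: arr=0 -> substrate=0 bound=0 product=0
t=1: arr=1 -> substrate=0 bound=1 product=0
t=2: arr=3 -> substrate=1 bound=3 product=0
t=3: arr=1 -> substrate=2 bound=3 product=0
t=4: arr=3 -> substrate=4 bound=3 product=1
t=5: arr=2 -> substrate=4 bound=3 product=3
t=6: arr=0 -> substrate=4 bound=3 product=3
t=7: arr=0 -> substrate=3 bound=3 product=4
t=8: arr=3 -> substrate=4 bound=3 product=6
t=9: arr=0 -> substrate=4 bound=3 product=6
t=10: arr=1 -> substrate=4 bound=3 product=7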